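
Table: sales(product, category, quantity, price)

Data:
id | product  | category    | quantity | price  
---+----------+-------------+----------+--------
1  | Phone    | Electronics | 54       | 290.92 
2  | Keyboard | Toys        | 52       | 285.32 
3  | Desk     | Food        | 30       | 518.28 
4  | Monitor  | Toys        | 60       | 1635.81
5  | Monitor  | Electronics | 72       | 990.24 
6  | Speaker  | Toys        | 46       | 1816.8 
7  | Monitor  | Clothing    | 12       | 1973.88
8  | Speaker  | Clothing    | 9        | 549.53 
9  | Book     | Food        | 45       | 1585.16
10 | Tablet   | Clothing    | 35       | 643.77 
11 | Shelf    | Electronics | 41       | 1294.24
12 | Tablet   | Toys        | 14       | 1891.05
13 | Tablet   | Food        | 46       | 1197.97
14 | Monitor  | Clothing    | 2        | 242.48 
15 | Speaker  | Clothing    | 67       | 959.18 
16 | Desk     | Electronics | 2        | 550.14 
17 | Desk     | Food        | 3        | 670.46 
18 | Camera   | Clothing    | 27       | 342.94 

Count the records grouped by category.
SELECT category, COUNT(*) as count
FROM sales
GROUP BY category

Result:
  Clothing: 6
  Electronics: 4
  Food: 4
  Toys: 4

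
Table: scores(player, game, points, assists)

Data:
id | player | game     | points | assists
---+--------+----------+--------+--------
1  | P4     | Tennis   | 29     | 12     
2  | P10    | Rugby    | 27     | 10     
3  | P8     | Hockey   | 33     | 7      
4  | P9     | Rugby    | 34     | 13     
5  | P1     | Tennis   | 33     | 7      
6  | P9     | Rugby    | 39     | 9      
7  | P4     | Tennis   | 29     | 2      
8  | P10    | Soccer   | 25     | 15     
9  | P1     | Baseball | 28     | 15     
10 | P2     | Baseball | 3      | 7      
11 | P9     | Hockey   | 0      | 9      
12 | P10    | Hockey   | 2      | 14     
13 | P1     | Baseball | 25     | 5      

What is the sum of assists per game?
SELECT game, SUM(assists) as result
FROM scores
GROUP BY game

Result:
  Baseball: 27
  Hockey: 30
  Rugby: 32
  Soccer: 15
  Tennis: 21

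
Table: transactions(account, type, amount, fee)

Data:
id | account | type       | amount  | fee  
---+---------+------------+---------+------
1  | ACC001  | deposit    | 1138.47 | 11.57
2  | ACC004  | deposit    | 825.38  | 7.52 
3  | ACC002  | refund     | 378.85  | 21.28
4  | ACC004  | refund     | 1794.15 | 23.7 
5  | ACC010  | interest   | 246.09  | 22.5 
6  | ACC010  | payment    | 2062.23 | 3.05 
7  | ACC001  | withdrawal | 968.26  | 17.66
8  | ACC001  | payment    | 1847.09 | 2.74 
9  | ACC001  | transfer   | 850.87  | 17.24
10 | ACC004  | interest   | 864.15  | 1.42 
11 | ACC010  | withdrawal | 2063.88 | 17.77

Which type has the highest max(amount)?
SELECT type, MAX(amount) as val
FROM transactions
GROUP BY type
ORDER BY val DESC
LIMIT 1

Result: withdrawal with max(amount) = 2063.88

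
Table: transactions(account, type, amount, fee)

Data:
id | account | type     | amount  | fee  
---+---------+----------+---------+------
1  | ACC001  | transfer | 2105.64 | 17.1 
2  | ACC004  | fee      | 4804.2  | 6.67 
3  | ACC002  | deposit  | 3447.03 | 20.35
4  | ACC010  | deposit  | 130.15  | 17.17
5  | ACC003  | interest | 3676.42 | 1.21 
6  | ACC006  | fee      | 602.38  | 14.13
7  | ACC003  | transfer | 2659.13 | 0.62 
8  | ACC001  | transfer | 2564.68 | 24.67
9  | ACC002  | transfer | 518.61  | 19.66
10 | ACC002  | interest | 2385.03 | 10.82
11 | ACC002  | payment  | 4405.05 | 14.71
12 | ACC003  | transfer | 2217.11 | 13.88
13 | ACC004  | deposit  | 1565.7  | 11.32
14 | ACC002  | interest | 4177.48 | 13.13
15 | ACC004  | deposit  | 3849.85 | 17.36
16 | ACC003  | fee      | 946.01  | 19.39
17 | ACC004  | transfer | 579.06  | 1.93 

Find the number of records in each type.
SELECT type, COUNT(*) as count
FROM transactions
GROUP BY type

Result:
  deposit: 4
  fee: 3
  interest: 3
  payment: 1
  transfer: 6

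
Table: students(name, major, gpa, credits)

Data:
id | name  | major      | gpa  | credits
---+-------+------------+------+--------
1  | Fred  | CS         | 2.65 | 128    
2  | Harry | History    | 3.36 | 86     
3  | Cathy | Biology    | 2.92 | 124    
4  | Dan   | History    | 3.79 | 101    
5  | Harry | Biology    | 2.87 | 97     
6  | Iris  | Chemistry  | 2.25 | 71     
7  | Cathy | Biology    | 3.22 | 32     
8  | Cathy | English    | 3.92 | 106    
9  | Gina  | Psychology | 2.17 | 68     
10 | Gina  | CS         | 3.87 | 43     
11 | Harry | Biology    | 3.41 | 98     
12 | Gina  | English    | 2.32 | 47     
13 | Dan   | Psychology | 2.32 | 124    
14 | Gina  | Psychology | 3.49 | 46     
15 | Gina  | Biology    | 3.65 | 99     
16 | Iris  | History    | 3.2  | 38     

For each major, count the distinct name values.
SELECT major, COUNT(DISTINCT name)
FROM students
GROUP BY major

Result:
  Biology: 3 distinct
  CS: 2 distinct
  Chemistry: 1 distinct
  English: 2 distinct
  History: 3 distinct
  Psychology: 2 distinct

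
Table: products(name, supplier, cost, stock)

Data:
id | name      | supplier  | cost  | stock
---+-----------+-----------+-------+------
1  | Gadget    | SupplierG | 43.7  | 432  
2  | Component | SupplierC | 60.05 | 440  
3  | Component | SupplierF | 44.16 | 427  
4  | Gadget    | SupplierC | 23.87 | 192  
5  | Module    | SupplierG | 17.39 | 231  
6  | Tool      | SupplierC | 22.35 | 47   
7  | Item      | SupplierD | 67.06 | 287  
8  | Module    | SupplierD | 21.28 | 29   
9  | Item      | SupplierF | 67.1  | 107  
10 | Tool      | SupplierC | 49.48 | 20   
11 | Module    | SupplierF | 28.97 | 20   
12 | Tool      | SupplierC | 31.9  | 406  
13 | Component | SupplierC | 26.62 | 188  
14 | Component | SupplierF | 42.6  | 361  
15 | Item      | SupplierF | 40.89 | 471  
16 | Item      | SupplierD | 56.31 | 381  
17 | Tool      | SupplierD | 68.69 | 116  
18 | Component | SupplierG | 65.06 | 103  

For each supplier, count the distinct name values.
SELECT supplier, COUNT(DISTINCT name)
FROM products
GROUP BY supplier

Result:
  SupplierC: 3 distinct
  SupplierD: 3 distinct
  SupplierF: 3 distinct
  SupplierG: 3 distinct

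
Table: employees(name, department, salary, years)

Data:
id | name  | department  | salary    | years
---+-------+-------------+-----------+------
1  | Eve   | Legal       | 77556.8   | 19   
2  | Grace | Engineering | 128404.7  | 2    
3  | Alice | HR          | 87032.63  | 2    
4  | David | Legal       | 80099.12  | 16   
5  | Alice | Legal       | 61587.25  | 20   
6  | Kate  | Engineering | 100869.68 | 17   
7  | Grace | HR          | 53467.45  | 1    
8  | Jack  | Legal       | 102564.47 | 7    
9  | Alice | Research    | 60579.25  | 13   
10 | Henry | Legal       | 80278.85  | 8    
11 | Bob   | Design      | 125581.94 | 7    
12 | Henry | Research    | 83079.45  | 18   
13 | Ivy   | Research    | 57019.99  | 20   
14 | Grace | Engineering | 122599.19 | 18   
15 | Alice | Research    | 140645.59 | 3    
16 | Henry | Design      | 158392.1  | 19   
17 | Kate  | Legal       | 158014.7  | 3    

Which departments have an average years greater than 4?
SELECT department, AVG(years)
FROM employees
GROUP BY department
HAVING AVG(years) > 4

Result:
  Design: avg=13.00
  Engineering: avg=12.33
  Legal: avg=12.17
  Research: avg=13.50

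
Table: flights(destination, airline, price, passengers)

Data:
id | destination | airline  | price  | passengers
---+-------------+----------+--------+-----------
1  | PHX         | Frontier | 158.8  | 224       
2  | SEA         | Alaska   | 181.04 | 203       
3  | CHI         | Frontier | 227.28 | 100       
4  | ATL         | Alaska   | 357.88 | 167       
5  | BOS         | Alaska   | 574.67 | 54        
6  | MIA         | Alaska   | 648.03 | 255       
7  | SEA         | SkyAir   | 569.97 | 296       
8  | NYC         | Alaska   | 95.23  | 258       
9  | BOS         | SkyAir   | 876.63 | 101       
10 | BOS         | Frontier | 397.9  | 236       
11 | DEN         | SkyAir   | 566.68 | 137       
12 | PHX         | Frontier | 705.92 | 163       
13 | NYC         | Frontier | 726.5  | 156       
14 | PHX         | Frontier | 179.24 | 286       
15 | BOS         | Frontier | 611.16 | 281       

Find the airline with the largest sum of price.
SELECT airline, SUM(price) as val
FROM flights
GROUP BY airline
ORDER BY val DESC
LIMIT 1

Result: Frontier with sum(price) = 3006.80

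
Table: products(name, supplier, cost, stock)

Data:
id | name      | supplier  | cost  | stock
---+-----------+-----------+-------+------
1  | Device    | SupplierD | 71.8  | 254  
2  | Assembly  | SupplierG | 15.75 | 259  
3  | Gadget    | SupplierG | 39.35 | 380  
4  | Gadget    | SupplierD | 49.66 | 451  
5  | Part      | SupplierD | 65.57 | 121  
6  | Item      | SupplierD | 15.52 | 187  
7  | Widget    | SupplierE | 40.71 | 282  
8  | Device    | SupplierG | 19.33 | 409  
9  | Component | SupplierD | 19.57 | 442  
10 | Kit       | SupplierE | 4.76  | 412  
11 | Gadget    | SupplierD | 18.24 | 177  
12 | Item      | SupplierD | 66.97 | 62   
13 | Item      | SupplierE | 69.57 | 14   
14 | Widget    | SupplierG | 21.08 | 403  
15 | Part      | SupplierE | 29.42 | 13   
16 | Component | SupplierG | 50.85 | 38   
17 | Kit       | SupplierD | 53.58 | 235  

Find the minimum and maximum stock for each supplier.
SELECT supplier, MIN(stock), MAX(stock)
FROM products
GROUP BY supplier

Result:
  SupplierD: min=62, max=451
  SupplierE: min=13, max=412
  SupplierG: min=38, max=409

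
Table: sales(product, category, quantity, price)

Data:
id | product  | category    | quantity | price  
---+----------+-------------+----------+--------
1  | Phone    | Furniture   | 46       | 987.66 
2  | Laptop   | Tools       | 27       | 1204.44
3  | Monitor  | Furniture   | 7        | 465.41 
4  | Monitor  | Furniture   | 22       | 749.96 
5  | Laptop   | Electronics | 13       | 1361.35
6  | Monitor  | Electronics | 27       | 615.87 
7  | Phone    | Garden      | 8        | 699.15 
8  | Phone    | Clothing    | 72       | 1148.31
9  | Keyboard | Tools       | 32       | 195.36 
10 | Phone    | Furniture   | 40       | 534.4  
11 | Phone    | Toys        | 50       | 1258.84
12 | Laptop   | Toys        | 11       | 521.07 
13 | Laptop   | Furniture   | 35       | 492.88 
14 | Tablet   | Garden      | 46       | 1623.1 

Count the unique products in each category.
SELECT category, COUNT(DISTINCT product)
FROM sales
GROUP BY category

Result:
  Clothing: 1 distinct
  Electronics: 2 distinct
  Furniture: 3 distinct
  Garden: 2 distinct
  Tools: 2 distinct
  Toys: 2 distinct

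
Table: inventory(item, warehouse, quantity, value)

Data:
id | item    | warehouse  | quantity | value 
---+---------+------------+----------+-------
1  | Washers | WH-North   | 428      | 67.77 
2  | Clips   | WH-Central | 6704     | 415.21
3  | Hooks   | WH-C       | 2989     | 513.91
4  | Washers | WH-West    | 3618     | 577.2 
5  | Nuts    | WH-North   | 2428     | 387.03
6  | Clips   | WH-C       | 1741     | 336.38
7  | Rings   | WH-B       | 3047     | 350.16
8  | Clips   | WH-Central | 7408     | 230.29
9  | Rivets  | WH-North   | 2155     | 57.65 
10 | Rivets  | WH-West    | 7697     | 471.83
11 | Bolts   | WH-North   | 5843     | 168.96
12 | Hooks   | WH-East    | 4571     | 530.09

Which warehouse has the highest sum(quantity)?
SELECT warehouse, SUM(quantity) as val
FROM inventory
GROUP BY warehouse
ORDER BY val DESC
LIMIT 1

Result: WH-Central with sum(quantity) = 14112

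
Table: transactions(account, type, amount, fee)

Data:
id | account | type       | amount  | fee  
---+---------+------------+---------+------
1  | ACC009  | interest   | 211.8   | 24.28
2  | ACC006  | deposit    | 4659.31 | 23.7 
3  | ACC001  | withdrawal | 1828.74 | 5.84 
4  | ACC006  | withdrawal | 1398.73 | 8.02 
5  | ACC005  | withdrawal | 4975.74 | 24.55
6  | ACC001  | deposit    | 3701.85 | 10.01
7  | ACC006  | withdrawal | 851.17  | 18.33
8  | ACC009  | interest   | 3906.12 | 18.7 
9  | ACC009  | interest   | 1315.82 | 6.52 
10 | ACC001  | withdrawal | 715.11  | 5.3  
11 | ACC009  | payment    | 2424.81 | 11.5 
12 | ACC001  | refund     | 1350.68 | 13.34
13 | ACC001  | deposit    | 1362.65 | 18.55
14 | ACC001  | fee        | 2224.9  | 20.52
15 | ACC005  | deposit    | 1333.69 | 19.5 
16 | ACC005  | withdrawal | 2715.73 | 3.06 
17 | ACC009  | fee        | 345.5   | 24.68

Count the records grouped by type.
SELECT type, COUNT(*) as count
FROM transactions
GROUP BY type

Result:
  deposit: 4
  fee: 2
  interest: 3
  payment: 1
  refund: 1
  withdrawal: 6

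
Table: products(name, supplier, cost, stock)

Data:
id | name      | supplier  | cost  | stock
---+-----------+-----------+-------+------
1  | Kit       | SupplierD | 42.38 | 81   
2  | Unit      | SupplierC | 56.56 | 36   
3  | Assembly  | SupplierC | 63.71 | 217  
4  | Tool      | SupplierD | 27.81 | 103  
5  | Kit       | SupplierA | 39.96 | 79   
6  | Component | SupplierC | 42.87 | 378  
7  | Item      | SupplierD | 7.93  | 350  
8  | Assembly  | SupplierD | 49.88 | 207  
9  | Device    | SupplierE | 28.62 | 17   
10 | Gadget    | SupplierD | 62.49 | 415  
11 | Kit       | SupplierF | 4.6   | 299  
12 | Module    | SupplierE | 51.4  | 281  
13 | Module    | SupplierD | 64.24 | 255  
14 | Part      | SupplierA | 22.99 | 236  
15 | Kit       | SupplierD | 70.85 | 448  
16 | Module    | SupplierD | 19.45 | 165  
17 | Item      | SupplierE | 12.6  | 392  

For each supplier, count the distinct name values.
SELECT supplier, COUNT(DISTINCT name)
FROM products
GROUP BY supplier

Result:
  SupplierA: 2 distinct
  SupplierC: 3 distinct
  SupplierD: 6 distinct
  SupplierE: 3 distinct
  SupplierF: 1 distinct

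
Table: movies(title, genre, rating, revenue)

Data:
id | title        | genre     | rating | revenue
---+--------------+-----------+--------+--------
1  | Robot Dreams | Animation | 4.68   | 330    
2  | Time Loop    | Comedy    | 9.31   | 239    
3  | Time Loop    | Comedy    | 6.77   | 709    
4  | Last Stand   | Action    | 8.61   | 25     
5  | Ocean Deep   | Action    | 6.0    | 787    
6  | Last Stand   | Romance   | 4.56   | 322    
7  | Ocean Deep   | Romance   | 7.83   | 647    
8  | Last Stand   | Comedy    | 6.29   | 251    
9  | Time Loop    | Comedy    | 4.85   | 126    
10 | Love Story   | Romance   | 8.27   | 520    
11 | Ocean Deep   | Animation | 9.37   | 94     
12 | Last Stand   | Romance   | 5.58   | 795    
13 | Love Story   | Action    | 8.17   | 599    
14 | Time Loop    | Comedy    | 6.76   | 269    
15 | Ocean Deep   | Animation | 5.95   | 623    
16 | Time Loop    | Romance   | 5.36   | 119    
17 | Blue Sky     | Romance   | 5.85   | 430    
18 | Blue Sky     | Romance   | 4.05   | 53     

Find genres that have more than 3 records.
SELECT genre, COUNT(*) as cnt
FROM movies
GROUP BY genre
HAVING COUNT(*) > 3

Result:
  Comedy: 5
  Romance: 7

Note: HAVING filters groups after aggregation, WHERE filters rows before.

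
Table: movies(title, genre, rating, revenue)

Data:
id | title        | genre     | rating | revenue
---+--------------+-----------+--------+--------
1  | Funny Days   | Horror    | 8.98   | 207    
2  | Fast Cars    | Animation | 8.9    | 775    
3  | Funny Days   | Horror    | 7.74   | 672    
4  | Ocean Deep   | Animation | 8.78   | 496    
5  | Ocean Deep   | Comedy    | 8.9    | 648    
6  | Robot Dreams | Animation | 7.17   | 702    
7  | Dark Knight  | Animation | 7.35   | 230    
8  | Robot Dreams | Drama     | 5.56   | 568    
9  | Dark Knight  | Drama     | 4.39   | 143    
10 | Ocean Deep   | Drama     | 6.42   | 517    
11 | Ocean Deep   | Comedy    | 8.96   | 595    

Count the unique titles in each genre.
SELECT genre, COUNT(DISTINCT title)
FROM movies
GROUP BY genre

Result:
  Animation: 4 distinct
  Comedy: 1 distinct
  Drama: 3 distinct
  Horror: 1 distinct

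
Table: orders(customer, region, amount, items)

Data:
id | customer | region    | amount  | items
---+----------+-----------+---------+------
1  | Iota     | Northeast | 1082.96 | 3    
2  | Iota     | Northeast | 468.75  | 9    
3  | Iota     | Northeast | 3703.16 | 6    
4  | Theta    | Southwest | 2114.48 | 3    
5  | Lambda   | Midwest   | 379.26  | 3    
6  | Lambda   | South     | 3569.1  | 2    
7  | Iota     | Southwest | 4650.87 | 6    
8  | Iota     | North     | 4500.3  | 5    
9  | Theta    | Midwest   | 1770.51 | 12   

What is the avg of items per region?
SELECT region, AVG(items) as result
FROM orders
GROUP BY region

Result:
  Midwest: 7.50
  North: 5.00
  Northeast: 6.00
  South: 2.00
  Southwest: 4.50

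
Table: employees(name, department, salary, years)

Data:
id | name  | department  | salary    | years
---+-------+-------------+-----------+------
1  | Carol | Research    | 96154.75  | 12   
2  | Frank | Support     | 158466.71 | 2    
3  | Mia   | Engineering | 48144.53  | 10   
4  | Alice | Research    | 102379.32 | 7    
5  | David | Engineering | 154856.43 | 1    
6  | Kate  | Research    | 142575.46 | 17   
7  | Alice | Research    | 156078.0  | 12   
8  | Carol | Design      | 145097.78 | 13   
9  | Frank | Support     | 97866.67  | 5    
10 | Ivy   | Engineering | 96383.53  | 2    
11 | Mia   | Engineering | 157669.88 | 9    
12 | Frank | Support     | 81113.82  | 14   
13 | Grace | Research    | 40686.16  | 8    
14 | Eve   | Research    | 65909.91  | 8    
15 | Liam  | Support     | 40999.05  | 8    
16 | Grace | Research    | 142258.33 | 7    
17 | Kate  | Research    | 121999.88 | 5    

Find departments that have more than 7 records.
SELECT department, COUNT(*) as cnt
FROM employees
GROUP BY department
HAVING COUNT(*) > 7

Result:
  Research: 8

Note: HAVING filters groups after aggregation, WHERE filters rows before.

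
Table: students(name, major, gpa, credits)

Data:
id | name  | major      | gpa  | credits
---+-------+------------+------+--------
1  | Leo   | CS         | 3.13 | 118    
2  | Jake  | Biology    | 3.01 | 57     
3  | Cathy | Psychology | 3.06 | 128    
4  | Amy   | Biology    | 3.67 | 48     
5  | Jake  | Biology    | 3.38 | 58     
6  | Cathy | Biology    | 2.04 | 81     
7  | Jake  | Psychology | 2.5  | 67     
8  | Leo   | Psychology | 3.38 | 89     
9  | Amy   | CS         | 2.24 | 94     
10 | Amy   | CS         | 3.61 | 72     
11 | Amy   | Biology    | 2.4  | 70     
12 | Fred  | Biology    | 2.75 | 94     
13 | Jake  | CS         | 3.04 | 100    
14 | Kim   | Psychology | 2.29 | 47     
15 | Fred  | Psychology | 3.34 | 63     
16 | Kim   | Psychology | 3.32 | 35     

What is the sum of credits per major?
SELECT major, SUM(credits) as result
FROM students
GROUP BY major

Result:
  Biology: 408
  CS: 384
  Psychology: 429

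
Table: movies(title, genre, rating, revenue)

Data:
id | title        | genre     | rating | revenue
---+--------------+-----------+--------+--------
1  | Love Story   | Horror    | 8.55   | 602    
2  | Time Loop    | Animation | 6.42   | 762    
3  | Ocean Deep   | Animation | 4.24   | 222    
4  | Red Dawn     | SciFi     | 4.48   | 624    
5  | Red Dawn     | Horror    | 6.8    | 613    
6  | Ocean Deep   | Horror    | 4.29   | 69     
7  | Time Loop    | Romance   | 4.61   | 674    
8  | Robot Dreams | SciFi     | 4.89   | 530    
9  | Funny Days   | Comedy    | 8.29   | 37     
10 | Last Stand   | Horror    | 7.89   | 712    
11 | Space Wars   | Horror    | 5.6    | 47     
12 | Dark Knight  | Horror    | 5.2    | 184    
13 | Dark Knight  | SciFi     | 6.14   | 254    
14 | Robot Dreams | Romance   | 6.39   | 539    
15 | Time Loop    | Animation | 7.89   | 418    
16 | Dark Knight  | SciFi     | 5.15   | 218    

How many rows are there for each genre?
SELECT genre, COUNT(*) as count
FROM movies
GROUP BY genre

Result:
  Animation: 3
  Comedy: 1
  Horror: 6
  Romance: 2
  SciFi: 4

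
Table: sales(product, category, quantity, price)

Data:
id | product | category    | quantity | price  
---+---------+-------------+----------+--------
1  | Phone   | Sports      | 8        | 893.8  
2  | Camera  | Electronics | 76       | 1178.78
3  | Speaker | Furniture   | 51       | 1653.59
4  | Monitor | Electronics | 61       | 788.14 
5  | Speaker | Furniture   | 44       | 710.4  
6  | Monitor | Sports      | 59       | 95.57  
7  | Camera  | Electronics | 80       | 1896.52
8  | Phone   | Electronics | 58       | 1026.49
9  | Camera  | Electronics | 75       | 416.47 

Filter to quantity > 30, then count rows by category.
SELECT category, COUNT(*)
FROM sales
WHERE quantity > 30
GROUP BY category

Note: WHERE filters rows before grouping.

Result:
  Electronics: 5
  Furniture: 2
  Sports: 1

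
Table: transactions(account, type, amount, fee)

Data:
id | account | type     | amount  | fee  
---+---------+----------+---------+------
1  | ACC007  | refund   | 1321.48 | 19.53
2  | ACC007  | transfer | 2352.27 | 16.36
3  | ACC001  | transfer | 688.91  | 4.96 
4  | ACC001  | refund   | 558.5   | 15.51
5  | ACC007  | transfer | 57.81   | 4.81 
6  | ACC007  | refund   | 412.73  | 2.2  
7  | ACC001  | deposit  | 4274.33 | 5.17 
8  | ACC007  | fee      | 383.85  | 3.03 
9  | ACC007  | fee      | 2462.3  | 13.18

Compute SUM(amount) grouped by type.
SELECT type, SUM(amount) as result
FROM transactions
GROUP BY type

Result:
  deposit: 4274.33
  fee: 2846.15
  refund: 2292.71
  transfer: 3098.99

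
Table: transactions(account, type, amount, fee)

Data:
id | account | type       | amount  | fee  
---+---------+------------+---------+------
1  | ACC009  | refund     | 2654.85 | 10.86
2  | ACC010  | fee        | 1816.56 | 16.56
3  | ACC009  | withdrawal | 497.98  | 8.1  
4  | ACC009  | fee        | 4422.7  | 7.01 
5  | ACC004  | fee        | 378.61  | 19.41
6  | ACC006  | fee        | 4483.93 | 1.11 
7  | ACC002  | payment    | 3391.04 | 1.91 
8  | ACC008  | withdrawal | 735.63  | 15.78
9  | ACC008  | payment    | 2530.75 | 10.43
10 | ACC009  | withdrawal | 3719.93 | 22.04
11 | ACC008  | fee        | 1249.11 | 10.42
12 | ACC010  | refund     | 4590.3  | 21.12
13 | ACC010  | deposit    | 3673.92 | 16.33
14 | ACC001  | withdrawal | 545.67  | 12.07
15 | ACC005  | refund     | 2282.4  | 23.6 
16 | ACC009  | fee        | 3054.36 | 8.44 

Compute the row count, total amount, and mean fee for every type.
SELECT type,
       COUNT(*) as cnt,
       SUM(amount) as total_amount,
       AVG(fee) as avg_fee
FROM transactions
GROUP BY type

Result:
  deposit: 1 records, 3673.92 total amount, 16.33 avg fee
  fee: 6 records, 15405.27 total amount, 10.49 avg fee
  payment: 2 records, 5921.79 total amount, 6.17 avg fee
  refund: 3 records, 9527.55 total amount, 18.53 avg fee
  withdrawal: 4 records, 5499.21 total amount, 14.50 avg fee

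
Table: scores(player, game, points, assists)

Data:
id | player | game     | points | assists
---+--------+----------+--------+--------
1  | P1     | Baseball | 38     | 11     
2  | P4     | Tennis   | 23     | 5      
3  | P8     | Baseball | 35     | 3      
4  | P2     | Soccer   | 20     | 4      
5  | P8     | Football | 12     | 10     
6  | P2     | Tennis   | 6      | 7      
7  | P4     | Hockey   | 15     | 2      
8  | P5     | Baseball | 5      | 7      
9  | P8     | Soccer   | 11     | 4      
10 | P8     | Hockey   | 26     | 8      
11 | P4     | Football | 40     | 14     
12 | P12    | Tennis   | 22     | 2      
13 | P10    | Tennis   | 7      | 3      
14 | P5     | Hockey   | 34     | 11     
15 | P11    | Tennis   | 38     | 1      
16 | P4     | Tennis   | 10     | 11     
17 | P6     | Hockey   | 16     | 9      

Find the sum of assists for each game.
SELECT game, SUM(assists) as result
FROM scores
GROUP BY game

Result:
  Baseball: 21
  Football: 24
  Hockey: 30
  Soccer: 8
  Tennis: 29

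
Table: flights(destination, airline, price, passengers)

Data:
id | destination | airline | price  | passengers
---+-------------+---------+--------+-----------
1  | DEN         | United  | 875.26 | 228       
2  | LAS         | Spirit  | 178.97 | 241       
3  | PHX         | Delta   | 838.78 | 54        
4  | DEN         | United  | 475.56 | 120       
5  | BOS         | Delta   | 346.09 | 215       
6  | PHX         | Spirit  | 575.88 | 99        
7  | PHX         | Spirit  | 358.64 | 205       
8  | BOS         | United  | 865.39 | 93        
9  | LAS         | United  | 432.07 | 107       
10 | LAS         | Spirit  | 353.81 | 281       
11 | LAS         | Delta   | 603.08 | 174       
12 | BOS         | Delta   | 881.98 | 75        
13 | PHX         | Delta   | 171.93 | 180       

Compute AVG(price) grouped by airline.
SELECT airline, AVG(price) as result
FROM flights
GROUP BY airline

Result:
  Delta: 568.37
  Spirit: 366.83
  United: 662.07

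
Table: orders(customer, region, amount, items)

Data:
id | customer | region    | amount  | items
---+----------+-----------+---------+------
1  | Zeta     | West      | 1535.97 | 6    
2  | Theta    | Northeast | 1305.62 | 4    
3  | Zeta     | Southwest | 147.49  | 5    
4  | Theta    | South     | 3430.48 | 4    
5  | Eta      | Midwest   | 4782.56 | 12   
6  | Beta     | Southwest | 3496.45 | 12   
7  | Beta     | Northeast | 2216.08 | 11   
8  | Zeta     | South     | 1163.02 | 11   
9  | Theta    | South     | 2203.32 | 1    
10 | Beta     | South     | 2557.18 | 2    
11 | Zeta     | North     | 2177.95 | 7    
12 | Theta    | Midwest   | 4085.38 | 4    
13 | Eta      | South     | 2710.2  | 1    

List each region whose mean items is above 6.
SELECT region, AVG(items)
FROM orders
GROUP BY region
HAVING AVG(items) > 6

Result:
  Midwest: avg=8.00
  North: avg=7.00
  Northeast: avg=7.50
  Southwest: avg=8.50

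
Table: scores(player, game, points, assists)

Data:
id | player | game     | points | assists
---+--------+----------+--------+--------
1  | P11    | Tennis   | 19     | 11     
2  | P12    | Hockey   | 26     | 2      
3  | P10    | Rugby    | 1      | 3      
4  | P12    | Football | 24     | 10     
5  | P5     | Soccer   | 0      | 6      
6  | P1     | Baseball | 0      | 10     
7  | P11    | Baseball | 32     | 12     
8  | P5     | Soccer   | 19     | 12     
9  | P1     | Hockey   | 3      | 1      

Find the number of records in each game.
SELECT game, COUNT(*) as count
FROM scores
GROUP BY game

Result:
  Baseball: 2
  Football: 1
  Hockey: 2
  Rugby: 1
  Soccer: 2
  Tennis: 1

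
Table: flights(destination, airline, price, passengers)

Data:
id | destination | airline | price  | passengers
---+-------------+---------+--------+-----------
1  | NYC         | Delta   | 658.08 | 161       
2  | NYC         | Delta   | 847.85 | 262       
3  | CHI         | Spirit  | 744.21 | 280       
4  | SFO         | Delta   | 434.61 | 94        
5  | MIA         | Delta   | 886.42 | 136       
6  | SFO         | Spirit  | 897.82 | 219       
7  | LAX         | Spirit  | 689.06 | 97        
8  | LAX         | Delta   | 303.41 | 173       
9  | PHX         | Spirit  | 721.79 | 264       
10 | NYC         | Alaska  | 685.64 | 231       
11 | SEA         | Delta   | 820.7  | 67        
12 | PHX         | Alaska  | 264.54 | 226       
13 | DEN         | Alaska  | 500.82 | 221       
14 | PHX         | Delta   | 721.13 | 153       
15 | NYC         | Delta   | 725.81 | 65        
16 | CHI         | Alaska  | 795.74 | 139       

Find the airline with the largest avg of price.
SELECT airline, AVG(price) as val
FROM flights
GROUP BY airline
ORDER BY val DESC
LIMIT 1

Result: Spirit with avg(price) = 763.22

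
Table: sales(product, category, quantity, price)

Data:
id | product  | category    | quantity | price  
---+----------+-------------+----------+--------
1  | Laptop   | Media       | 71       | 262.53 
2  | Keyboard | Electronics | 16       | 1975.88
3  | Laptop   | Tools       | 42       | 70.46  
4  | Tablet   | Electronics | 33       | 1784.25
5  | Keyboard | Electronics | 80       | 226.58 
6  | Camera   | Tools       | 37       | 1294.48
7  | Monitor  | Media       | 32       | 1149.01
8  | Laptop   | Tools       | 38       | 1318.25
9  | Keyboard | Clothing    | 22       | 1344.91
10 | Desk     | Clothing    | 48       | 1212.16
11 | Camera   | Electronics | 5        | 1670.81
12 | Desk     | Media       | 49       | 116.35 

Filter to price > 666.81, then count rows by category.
SELECT category, COUNT(*)
FROM sales
WHERE price > 666.81
GROUP BY category

Note: WHERE filters rows before grouping.

Result:
  Clothing: 2
  Electronics: 3
  Media: 1
  Tools: 2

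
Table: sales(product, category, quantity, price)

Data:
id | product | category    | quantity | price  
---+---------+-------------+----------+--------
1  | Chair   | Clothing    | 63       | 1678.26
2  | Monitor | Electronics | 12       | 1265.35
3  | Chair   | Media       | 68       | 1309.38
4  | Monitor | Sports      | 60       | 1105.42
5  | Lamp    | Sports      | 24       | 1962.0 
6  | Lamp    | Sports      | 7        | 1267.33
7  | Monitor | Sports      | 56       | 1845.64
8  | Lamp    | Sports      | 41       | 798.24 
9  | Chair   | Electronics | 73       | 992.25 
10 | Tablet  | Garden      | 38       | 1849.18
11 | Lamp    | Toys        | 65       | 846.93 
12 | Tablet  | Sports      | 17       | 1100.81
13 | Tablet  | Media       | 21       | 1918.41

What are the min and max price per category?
SELECT category, MIN(price), MAX(price)
FROM sales
GROUP BY category

Result:
  Clothing: min=1678.26, max=1678.26
  Electronics: min=992.25, max=1265.35
  Garden: min=1849.18, max=1849.18
  Media: min=1309.38, max=1918.41
  Sports: min=798.24, max=1962.00
  Toys: min=846.93, max=846.93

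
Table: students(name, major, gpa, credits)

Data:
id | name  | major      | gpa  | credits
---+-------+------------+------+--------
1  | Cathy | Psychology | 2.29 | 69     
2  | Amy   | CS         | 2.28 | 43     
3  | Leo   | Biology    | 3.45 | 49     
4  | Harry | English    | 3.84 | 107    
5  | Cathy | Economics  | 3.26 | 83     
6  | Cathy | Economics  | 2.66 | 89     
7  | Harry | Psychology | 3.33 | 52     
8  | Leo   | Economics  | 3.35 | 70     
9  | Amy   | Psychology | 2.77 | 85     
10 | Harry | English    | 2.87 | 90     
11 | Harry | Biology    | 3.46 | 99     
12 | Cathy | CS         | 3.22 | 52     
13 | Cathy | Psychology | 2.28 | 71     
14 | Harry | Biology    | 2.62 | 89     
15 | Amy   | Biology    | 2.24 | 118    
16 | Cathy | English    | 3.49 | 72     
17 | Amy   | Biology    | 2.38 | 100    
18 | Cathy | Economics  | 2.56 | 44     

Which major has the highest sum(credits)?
SELECT major, SUM(credits) as val
FROM students
GROUP BY major
ORDER BY val DESC
LIMIT 1

Result: Biology with sum(credits) = 455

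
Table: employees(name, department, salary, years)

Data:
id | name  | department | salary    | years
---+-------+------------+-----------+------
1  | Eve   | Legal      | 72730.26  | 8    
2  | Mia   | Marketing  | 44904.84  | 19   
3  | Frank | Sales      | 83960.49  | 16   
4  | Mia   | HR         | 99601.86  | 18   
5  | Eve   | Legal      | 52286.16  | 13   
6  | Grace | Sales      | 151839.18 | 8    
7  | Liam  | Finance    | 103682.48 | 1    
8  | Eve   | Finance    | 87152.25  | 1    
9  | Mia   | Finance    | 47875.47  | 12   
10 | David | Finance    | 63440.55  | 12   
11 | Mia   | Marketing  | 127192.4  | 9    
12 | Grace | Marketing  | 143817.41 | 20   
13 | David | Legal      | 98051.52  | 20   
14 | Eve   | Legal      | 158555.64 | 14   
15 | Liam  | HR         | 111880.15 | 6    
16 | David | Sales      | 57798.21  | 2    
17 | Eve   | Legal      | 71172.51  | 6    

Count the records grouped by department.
SELECT department, COUNT(*) as count
FROM employees
GROUP BY department

Result:
  Finance: 4
  HR: 2
  Legal: 5
  Marketing: 3
  Sales: 3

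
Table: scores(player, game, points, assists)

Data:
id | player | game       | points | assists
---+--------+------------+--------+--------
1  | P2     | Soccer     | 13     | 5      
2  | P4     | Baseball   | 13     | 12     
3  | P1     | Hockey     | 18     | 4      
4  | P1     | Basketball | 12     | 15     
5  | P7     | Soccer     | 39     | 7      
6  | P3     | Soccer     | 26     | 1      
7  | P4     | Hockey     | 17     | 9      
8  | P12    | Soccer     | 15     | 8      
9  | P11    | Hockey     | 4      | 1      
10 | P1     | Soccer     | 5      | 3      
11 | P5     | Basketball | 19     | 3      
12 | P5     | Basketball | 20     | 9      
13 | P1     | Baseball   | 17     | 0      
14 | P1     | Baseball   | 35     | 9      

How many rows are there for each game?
SELECT game, COUNT(*) as count
FROM scores
GROUP BY game

Result:
  Baseball: 3
  Basketball: 3
  Hockey: 3
  Soccer: 5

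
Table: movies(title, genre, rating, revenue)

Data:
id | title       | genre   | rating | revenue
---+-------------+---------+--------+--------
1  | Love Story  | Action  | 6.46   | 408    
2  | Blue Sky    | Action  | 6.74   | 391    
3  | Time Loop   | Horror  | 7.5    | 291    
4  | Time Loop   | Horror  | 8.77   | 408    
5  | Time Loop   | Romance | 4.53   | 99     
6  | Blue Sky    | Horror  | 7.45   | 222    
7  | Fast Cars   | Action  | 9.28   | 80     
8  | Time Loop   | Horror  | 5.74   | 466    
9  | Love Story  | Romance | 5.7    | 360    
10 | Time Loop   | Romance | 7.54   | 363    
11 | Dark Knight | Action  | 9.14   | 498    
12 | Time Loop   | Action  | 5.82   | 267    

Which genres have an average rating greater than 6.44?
SELECT genre, AVG(rating)
FROM movies
GROUP BY genre
HAVING AVG(rating) > 6.44

Result:
  Action: avg=7.49
  Horror: avg=7.37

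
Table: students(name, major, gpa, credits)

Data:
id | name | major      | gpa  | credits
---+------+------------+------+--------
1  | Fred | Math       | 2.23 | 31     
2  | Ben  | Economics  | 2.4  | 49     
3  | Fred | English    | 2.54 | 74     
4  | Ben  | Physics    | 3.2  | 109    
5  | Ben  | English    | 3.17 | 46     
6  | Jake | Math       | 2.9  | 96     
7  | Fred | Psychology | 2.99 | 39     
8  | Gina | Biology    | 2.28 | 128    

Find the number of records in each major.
SELECT major, COUNT(*) as count
FROM students
GROUP BY major

Result:
  Biology: 1
  Economics: 1
  English: 2
  Math: 2
  Physics: 1
  Psychology: 1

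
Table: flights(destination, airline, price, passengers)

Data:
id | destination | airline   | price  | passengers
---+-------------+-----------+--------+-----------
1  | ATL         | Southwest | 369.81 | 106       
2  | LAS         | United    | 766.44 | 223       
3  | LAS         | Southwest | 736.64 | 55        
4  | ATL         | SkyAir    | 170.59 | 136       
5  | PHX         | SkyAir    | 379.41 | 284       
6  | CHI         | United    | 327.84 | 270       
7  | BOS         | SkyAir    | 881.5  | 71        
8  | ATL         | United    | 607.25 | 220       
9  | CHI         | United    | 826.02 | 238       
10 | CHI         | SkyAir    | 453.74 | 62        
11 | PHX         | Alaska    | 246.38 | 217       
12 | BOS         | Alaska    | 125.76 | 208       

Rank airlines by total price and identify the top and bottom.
SELECT airline, SUM(price)
FROM flights
GROUP BY airline
ORDER BY SUM(price)

All groups:
  Alaska: 372.14
  Southwest: 1106.45
  SkyAir: 1885.24
  United: 2527.55

Highest: United (2527.55)
Lowest: Alaska (372.14)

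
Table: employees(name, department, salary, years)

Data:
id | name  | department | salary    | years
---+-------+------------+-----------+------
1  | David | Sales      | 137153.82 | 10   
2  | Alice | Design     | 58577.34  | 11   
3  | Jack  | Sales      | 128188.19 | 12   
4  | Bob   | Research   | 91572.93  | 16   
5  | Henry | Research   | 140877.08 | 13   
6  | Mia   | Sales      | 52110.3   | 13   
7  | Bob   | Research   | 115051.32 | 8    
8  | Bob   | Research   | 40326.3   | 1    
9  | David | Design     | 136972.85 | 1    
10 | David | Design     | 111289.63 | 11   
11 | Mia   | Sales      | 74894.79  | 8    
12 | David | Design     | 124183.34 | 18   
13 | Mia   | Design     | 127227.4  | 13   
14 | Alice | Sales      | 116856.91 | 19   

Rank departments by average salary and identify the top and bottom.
SELECT department, AVG(salary)
FROM employees
GROUP BY department
ORDER BY AVG(salary)

All groups:
  Research: 96956.91
  Sales: 101840.80
  Design: 111650.11

Highest: Design (111650.11)
Lowest: Research (96956.91)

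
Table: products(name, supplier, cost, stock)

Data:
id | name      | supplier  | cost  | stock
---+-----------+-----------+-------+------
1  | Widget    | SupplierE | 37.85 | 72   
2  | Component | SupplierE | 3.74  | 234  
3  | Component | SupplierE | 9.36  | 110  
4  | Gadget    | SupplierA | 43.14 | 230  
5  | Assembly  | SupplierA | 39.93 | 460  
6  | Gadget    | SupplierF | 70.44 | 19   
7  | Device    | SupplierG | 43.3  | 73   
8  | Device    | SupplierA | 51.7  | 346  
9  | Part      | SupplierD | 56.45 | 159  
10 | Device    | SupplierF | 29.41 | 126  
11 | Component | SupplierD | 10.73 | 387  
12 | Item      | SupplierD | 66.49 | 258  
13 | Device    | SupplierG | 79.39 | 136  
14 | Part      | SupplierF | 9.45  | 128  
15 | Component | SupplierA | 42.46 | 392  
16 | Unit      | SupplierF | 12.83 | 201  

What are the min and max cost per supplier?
SELECT supplier, MIN(cost), MAX(cost)
FROM products
GROUP BY supplier

Result:
  SupplierA: min=39.93, max=51.70
  SupplierD: min=10.73, max=66.49
  SupplierE: min=3.74, max=37.85
  SupplierF: min=9.45, max=70.44
  SupplierG: min=43.30, max=79.39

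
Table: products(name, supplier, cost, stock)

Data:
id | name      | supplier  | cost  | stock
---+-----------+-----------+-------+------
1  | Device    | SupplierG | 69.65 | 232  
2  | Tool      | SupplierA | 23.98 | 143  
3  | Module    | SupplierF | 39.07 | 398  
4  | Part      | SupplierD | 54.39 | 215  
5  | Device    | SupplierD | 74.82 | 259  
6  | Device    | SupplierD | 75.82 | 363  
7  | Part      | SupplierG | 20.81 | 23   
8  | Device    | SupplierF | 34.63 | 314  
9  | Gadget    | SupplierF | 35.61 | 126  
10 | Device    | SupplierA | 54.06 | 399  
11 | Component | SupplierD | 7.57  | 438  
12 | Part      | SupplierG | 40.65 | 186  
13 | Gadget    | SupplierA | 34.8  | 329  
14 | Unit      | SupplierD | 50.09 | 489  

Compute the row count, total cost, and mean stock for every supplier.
SELECT supplier,
       COUNT(*) as cnt,
       SUM(cost) as total_cost,
       AVG(stock) as avg_stock
FROM products
GROUP BY supplier

Result:
  SupplierA: 3 records, 112.84 total cost, 290.33 avg stock
  SupplierD: 5 records, 262.69 total cost, 352.80 avg stock
  SupplierF: 3 records, 109.31 total cost, 279.33 avg stock
  SupplierG: 3 records, 131.11 total cost, 147.00 avg stock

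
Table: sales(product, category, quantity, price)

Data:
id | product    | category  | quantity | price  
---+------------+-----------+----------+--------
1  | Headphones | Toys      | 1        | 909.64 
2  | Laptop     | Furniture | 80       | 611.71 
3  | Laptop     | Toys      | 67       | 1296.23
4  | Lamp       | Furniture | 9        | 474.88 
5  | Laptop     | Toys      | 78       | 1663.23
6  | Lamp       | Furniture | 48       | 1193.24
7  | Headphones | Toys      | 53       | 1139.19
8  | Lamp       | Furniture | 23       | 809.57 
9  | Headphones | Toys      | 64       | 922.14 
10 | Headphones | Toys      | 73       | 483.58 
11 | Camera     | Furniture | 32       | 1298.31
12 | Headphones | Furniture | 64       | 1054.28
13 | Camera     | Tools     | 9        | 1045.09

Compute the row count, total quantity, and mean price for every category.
SELECT category,
       COUNT(*) as cnt,
       SUM(quantity) as total_quantity,
       AVG(price) as avg_price
FROM sales
GROUP BY category

Result:
  Furniture: 6 records, 256 total quantity, 907.00 avg price
  Tools: 1 records, 9 total quantity, 1045.09 avg price
  Toys: 6 records, 336 total quantity, 1069.00 avg price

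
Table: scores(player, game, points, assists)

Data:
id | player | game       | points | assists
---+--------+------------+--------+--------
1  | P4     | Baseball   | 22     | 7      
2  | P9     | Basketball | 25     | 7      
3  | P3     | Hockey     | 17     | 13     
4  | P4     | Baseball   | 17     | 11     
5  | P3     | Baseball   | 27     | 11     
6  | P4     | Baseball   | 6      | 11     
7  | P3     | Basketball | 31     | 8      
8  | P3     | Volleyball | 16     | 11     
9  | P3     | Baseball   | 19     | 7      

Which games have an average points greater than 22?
SELECT game, AVG(points)
FROM scores
GROUP BY game
HAVING AVG(points) > 22

Result:
  Basketball: avg=28.00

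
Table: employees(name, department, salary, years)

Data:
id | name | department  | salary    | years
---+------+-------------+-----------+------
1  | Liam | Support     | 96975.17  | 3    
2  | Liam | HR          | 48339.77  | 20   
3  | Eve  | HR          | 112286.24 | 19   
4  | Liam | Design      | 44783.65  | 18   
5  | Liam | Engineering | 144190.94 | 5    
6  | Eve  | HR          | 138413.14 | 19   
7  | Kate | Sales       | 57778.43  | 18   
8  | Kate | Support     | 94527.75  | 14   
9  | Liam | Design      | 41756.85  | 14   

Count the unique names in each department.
SELECT department, COUNT(DISTINCT name)
FROM employees
GROUP BY department

Result:
  Design: 1 distinct
  Engineering: 1 distinct
  HR: 2 distinct
  Sales: 1 distinct
  Support: 2 distinct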